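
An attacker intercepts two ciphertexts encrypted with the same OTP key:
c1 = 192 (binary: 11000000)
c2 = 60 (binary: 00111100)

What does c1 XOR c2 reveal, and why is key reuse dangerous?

Step 1: c1 XOR c2 = (m1 XOR k) XOR (m2 XOR k).
Step 2: By XOR associativity/commutativity: = m1 XOR m2 XOR k XOR k = m1 XOR m2.
Step 3: 11000000 XOR 00111100 = 11111100 = 252.
Step 4: The key cancels out! An attacker learns m1 XOR m2 = 252, revealing the relationship between plaintexts.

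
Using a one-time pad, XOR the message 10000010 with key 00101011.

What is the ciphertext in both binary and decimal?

Step 1: Write out the XOR operation bit by bit:
  Message: 10000010
  Key:     00101011
  XOR:     10101001
Step 2: Convert to decimal: 10101001 = 169.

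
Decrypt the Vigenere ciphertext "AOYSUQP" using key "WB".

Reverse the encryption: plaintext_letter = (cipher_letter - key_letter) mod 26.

Step 1: Extend key: WBWBWBW
Step 2: Decrypt each letter (c - k) mod 26:
  A(0) - W(22) = (0-22) mod 26 = 4 = E
  O(14) - B(1) = (14-1) mod 26 = 13 = N
  Y(24) - W(22) = (24-22) mod 26 = 2 = C
  S(18) - B(1) = (18-1) mod 26 = 17 = R
  U(20) - W(22) = (20-22) mod 26 = 24 = Y
  Q(16) - B(1) = (16-1) mod 26 = 15 = P
  P(15) - W(22) = (15-22) mod 26 = 19 = T
Plaintext: ENCRYPT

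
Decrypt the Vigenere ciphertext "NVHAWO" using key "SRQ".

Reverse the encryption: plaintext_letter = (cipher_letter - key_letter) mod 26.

Step 1: Extend key: SRQSRQ
Step 2: Decrypt each letter (c - k) mod 26:
  N(13) - S(18) = (13-18) mod 26 = 21 = V
  V(21) - R(17) = (21-17) mod 26 = 4 = E
  H(7) - Q(16) = (7-16) mod 26 = 17 = R
  A(0) - S(18) = (0-18) mod 26 = 8 = I
  W(22) - R(17) = (22-17) mod 26 = 5 = F
  O(14) - Q(16) = (14-16) mod 26 = 24 = Y
Plaintext: VERIFY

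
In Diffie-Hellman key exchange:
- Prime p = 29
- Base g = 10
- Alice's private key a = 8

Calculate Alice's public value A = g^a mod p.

Step 1: A = g^a mod p = 10^8 mod 29.
  10^1 mod 29 = 10
  10^2 mod 29 = (10 * 10) mod 29 = 13
  10^3 mod 29 = (13 * 10) mod 29 = 14
  10^4 mod 29 = (14 * 10) mod 29 = 24
  10^5 mod 29 = (24 * 10) mod 29 = 8
  10^6 mod 29 = (8 * 10) mod 29 = 22
  10^7 mod 29 = (22 * 10) mod 29 = 17
  10^8 mod 29 = (17 * 10) mod 29 = 25
Result: A = 25.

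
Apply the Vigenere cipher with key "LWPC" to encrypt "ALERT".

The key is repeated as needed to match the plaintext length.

Step 1: Repeat key to match plaintext length:
  Plaintext: ALERT
  Key:       LWPCL
Step 2: Encrypt each letter:
  A(0) + L(11) = (0+11) mod 26 = 11 = L
  L(11) + W(22) = (11+22) mod 26 = 7 = H
  E(4) + P(15) = (4+15) mod 26 = 19 = T
  R(17) + C(2) = (17+2) mod 26 = 19 = T
  T(19) + L(11) = (19+11) mod 26 = 4 = E
Ciphertext: LHTTE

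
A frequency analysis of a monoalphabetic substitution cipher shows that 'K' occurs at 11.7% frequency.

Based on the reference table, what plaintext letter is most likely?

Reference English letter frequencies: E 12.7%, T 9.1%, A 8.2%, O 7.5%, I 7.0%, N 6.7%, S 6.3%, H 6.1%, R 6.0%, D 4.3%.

Step 1: The observed frequency is 11.7%.
Step 2: Compare with English frequencies:
  E: 12.7% (difference: 1.0%) <-- closest
  T: 9.1% (difference: 2.6%)
  A: 8.2% (difference: 3.5%)
  O: 7.5% (difference: 4.2%)
  I: 7.0% (difference: 4.7%)
  N: 6.7% (difference: 5.0%)
  S: 6.3% (difference: 5.4%)
  H: 6.1% (difference: 5.6%)
  R: 6.0% (difference: 5.7%)
  D: 4.3% (difference: 7.4%)
Step 3: 'K' most likely represents 'E' (frequency 12.7%).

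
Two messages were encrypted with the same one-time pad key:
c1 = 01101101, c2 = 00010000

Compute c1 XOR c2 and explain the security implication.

Step 1: c1 XOR c2 = (m1 XOR k) XOR (m2 XOR k).
Step 2: By XOR associativity/commutativity: = m1 XOR m2 XOR k XOR k = m1 XOR m2.
Step 3: 01101101 XOR 00010000 = 01111101 = 125.
Step 4: The key cancels out! An attacker learns m1 XOR m2 = 125, revealing the relationship between plaintexts.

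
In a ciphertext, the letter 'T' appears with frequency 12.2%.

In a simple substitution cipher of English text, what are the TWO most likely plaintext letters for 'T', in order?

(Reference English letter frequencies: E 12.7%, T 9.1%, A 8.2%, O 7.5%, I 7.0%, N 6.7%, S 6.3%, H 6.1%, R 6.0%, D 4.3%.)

Step 1: Observed frequency of 'T' is 12.2%.
Step 2: Compute distances to each reference frequency and sort:
  E (12.7%): difference = 0.5% <-- BEST
  T (9.1%): difference = 3.1% <-- RUNNER-UP
  A (8.2%): difference = 4.0%
  O (7.5%): difference = 4.7%
  I (7.0%): difference = 5.2%
Step 3: Most likely is 'E' (12.7%, diff 0.5%); second most likely is 'T' (9.1%, diff 3.1%).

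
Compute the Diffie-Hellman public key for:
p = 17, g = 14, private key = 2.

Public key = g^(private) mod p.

Step 1: A = g^a mod p = 14^2 mod 17.
  14^1 mod 17 = 14
  14^2 mod 17 = (14 * 14) mod 17 = 9
Result: A = 9.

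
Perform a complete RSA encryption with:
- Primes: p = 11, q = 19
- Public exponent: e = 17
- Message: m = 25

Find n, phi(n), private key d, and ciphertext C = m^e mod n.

Step 1: n = 11 * 19 = 209.
Step 2: phi(n) = (11-1)(19-1) = 10 * 18 = 180.
Step 3: Find d = 17^(-1) mod 180 = 53.
  Verify: 17 * 53 = 901 = 1 (mod 180).
Step 4: C = 25^17 mod 209 = 130.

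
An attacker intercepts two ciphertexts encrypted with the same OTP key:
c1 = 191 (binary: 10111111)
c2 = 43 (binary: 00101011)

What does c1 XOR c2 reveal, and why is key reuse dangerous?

Step 1: c1 XOR c2 = (m1 XOR k) XOR (m2 XOR k).
Step 2: By XOR associativity/commutativity: = m1 XOR m2 XOR k XOR k = m1 XOR m2.
Step 3: 10111111 XOR 00101011 = 10010100 = 148.
Step 4: The key cancels out! An attacker learns m1 XOR m2 = 148, revealing the relationship between plaintexts.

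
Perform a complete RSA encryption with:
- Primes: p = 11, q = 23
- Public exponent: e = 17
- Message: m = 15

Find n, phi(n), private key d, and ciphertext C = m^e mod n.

Step 1: n = 11 * 23 = 253.
Step 2: phi(n) = (11-1)(23-1) = 10 * 22 = 220.
Step 3: Find d = 17^(-1) mod 220 = 13.
  Verify: 17 * 13 = 221 = 1 (mod 220).
Step 4: C = 15^17 mod 253 = 148.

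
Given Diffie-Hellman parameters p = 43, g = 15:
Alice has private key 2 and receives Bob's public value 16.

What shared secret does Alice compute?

Step 1: s = B^a mod p = 16^2 mod 43.
  16^1 mod 43 = 16
  16^2 mod 43 = (16 * 16) mod 43 = 41
Result: shared secret = 41.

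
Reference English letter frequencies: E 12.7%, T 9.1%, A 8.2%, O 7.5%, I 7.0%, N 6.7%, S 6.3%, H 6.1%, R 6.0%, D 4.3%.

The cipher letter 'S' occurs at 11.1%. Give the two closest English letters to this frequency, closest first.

Step 1: Observed frequency of 'S' is 11.1%.
Step 2: Compute distances to each reference frequency and sort:
  E (12.7%): difference = 1.6% <-- BEST
  T (9.1%): difference = 2.0% <-- RUNNER-UP
  A (8.2%): difference = 2.9%
  O (7.5%): difference = 3.6%
  I (7.0%): difference = 4.1%
Step 3: Most likely is 'E' (12.7%, diff 1.6%); second most likely is 'T' (9.1%, diff 2.0%).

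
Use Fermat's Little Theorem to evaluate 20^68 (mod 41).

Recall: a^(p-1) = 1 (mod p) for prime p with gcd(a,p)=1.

Step 1: Since 41 is prime, by Fermat's Little Theorem: 20^40 = 1 (mod 41).
Step 2: Reduce exponent: 68 mod 40 = 28.
Step 3: So 20^68 = 20^28 (mod 41).
Step 4: 20^28 mod 41 = 37.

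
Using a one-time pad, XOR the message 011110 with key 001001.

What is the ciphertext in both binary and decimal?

Step 1: Write out the XOR operation bit by bit:
  Message: 011110
  Key:     001001
  XOR:     010111
Step 2: Convert to decimal: 010111 = 23.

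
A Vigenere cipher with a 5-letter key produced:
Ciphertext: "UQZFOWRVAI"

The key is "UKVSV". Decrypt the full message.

Step 1: Key 'UKVSV' has length 5. Extended key: UKVSVUKVSV
Step 2: Decrypt each position:
  U(20) - U(20) = 0 = A
  Q(16) - K(10) = 6 = G
  Z(25) - V(21) = 4 = E
  F(5) - S(18) = 13 = N
  O(14) - V(21) = 19 = T
  W(22) - U(20) = 2 = C
  R(17) - K(10) = 7 = H
  V(21) - V(21) = 0 = A
  A(0) - S(18) = 8 = I
  I(8) - V(21) = 13 = N
Plaintext: AGENTCHAIN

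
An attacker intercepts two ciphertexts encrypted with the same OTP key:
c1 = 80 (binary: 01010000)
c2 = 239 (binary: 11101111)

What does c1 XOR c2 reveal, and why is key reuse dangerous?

Step 1: c1 XOR c2 = (m1 XOR k) XOR (m2 XOR k).
Step 2: By XOR associativity/commutativity: = m1 XOR m2 XOR k XOR k = m1 XOR m2.
Step 3: 01010000 XOR 11101111 = 10111111 = 191.
Step 4: The key cancels out! An attacker learns m1 XOR m2 = 191, revealing the relationship between plaintexts.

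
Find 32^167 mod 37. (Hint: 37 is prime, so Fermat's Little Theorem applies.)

Step 1: Since 37 is prime, by Fermat's Little Theorem: 32^36 = 1 (mod 37).
Step 2: Reduce exponent: 167 mod 36 = 23.
Step 3: So 32^167 = 32^23 (mod 37).
Step 4: 32^23 mod 37 = 17.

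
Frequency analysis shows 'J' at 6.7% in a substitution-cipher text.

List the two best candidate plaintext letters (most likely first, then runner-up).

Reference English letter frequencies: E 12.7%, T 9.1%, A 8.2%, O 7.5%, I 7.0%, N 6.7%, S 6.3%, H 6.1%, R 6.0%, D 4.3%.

Step 1: Observed frequency of 'J' is 6.7%.
Step 2: Compute distances to each reference frequency and sort:
  N (6.7%): difference = 0.0% <-- BEST
  I (7.0%): difference = 0.3% <-- RUNNER-UP
  S (6.3%): difference = 0.4%
  H (6.1%): difference = 0.6%
  R (6.0%): difference = 0.7%
Step 3: Most likely is 'N' (6.7%, diff 0.0%); second most likely is 'I' (7.0%, diff 0.3%).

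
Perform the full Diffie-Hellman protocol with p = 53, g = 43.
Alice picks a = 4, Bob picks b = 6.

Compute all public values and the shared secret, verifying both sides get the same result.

Step 1: A = g^a mod p = 43^4 mod 53 = 36.
Step 2: B = g^b mod p = 43^6 mod 53 = 49.
Step 3: Alice computes s = B^a mod p = 49^4 mod 53 = 44.
Step 4: Bob computes s = A^b mod p = 36^6 mod 53 = 44.
Both sides agree: shared secret = 44.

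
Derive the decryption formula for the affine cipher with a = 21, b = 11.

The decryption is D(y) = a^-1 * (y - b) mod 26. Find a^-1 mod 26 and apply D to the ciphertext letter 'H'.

Step 1: Find a^-1, the modular inverse of 21 mod 26.
Step 2: We need 21 * a^-1 = 1 (mod 26).
Step 3: 21 * 5 = 105 = 4 * 26 + 1, so a^-1 = 5.
Step 4: D(y) = 5(y - 11) mod 26.
Step 5: Apply to 'H' (y = 7): D(7) = 5 * (7 - 11) mod 26 = 5 * -4 mod 26 = 6 -> 'G'.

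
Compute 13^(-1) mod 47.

Step 1: We need x such that 13 * x = 1 (mod 47).
Step 2: Using the extended Euclidean algorithm or trial:
  13 * 29 = 377 = 8 * 47 + 1.
Step 3: Since 377 mod 47 = 1, the inverse is x = 29.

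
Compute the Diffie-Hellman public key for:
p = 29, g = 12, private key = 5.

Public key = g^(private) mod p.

Step 1: A = g^a mod p = 12^5 mod 29.
  12^1 mod 29 = 12
  12^2 mod 29 = (12 * 12) mod 29 = 28
  12^3 mod 29 = (28 * 12) mod 29 = 17
  12^4 mod 29 = (17 * 12) mod 29 = 1
  12^5 mod 29 = (1 * 12) mod 29 = 12
Result: A = 12.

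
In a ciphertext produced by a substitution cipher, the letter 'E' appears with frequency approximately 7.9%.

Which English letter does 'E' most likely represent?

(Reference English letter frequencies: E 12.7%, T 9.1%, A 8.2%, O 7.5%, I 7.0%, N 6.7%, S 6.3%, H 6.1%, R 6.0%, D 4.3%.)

Step 1: The observed frequency is 7.9%.
Step 2: Compare with English frequencies:
  E: 12.7% (difference: 4.8%)
  T: 9.1% (difference: 1.2%)
  A: 8.2% (difference: 0.3%) <-- closest
  O: 7.5% (difference: 0.4%)
  I: 7.0% (difference: 0.9%)
  N: 6.7% (difference: 1.2%)
  S: 6.3% (difference: 1.6%)
  H: 6.1% (difference: 1.8%)
  R: 6.0% (difference: 1.9%)
  D: 4.3% (difference: 3.6%)
Step 3: 'E' most likely represents 'A' (frequency 8.2%).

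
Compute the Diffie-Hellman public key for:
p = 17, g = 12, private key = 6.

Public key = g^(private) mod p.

Step 1: A = g^a mod p = 12^6 mod 17.
  12^1 mod 17 = 12
  12^2 mod 17 = (12 * 12) mod 17 = 8
  12^3 mod 17 = (8 * 12) mod 17 = 11
  12^4 mod 17 = (11 * 12) mod 17 = 13
  12^5 mod 17 = (13 * 12) mod 17 = 3
  12^6 mod 17 = (3 * 12) mod 17 = 2
Result: A = 2.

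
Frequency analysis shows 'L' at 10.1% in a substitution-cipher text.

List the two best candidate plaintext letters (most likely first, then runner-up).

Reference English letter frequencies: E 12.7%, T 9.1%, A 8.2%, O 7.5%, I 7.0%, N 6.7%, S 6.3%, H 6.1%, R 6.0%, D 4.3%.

Step 1: Observed frequency of 'L' is 10.1%.
Step 2: Compute distances to each reference frequency and sort:
  T (9.1%): difference = 1.0% <-- BEST
  A (8.2%): difference = 1.9% <-- RUNNER-UP
  E (12.7%): difference = 2.6%
  O (7.5%): difference = 2.6%
  I (7.0%): difference = 3.1%
Step 3: Most likely is 'T' (9.1%, diff 1.0%); second most likely is 'A' (8.2%, diff 1.9%).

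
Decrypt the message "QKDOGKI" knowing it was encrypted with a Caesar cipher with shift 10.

Step 1: Reverse the shift by subtracting 10 from each letter position.
  Q (position 16) -> position (16-10) mod 26 = 6 -> G
  K (position 10) -> position (10-10) mod 26 = 0 -> A
  D (position 3) -> position (3-10) mod 26 = 19 -> T
  O (position 14) -> position (14-10) mod 26 = 4 -> E
  G (position 6) -> position (6-10) mod 26 = 22 -> W
  K (position 10) -> position (10-10) mod 26 = 0 -> A
  I (position 8) -> position (8-10) mod 26 = 24 -> Y
Decrypted message: GATEWAY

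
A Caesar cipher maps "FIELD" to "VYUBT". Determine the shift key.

Step 1: Compare first letters: F (position 5) -> V (position 21).
Step 2: Shift = (21 - 5) mod 26 = 16.
The shift value is 16.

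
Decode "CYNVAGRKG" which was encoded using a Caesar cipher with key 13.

Step 1: Reverse the shift by subtracting 13 from each letter position.
  C (position 2) -> position (2-13) mod 26 = 15 -> P
  Y (position 24) -> position (24-13) mod 26 = 11 -> L
  N (position 13) -> position (13-13) mod 26 = 0 -> A
  V (position 21) -> position (21-13) mod 26 = 8 -> I
  A (position 0) -> position (0-13) mod 26 = 13 -> N
  G (position 6) -> position (6-13) mod 26 = 19 -> T
  R (position 17) -> position (17-13) mod 26 = 4 -> E
  K (position 10) -> position (10-13) mod 26 = 23 -> X
  G (position 6) -> position (6-13) mod 26 = 19 -> T
Decrypted message: PLAINTEXT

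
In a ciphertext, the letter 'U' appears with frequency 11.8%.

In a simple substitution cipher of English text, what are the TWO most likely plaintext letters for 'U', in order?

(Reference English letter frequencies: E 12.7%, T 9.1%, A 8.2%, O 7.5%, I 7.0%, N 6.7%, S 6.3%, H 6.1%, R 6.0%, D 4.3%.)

Step 1: Observed frequency of 'U' is 11.8%.
Step 2: Compute distances to each reference frequency and sort:
  E (12.7%): difference = 0.9% <-- BEST
  T (9.1%): difference = 2.7% <-- RUNNER-UP
  A (8.2%): difference = 3.6%
  O (7.5%): difference = 4.3%
  I (7.0%): difference = 4.8%
Step 3: Most likely is 'E' (12.7%, diff 0.9%); second most likely is 'T' (9.1%, diff 2.7%).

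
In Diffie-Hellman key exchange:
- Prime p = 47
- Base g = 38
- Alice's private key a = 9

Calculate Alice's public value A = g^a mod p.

Step 1: A = g^a mod p = 38^9 mod 47.
  38^1 mod 47 = 38
  38^2 mod 47 = (38 * 38) mod 47 = 34
  38^3 mod 47 = (34 * 38) mod 47 = 23
  38^4 mod 47 = (23 * 38) mod 47 = 28
  38^5 mod 47 = (28 * 38) mod 47 = 30
  38^6 mod 47 = (30 * 38) mod 47 = 12
  38^7 mod 47 = (12 * 38) mod 47 = 33
  38^8 mod 47 = (33 * 38) mod 47 = 32
  38^9 mod 47 = (32 * 38) mod 47 = 41
Result: A = 41.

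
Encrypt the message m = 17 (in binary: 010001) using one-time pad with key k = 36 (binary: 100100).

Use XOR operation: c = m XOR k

Step 1: Write out the XOR operation bit by bit:
  Message: 010001
  Key:     100100
  XOR:     110101
Step 2: Convert to decimal: 110101 = 53.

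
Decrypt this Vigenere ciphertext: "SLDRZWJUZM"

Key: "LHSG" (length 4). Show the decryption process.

Step 1: Key 'LHSG' has length 4. Extended key: LHSGLHSGLH
Step 2: Decrypt each position:
  S(18) - L(11) = 7 = H
  L(11) - H(7) = 4 = E
  D(3) - S(18) = 11 = L
  R(17) - G(6) = 11 = L
  Z(25) - L(11) = 14 = O
  W(22) - H(7) = 15 = P
  J(9) - S(18) = 17 = R
  U(20) - G(6) = 14 = O
  Z(25) - L(11) = 14 = O
  M(12) - H(7) = 5 = F
Plaintext: HELLOPROOF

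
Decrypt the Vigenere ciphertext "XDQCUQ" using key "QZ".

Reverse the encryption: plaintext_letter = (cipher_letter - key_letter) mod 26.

Step 1: Extend key: QZQZQZ
Step 2: Decrypt each letter (c - k) mod 26:
  X(23) - Q(16) = (23-16) mod 26 = 7 = H
  D(3) - Z(25) = (3-25) mod 26 = 4 = E
  Q(16) - Q(16) = (16-16) mod 26 = 0 = A
  C(2) - Z(25) = (2-25) mod 26 = 3 = D
  U(20) - Q(16) = (20-16) mod 26 = 4 = E
  Q(16) - Z(25) = (16-25) mod 26 = 17 = R
Plaintext: HEADER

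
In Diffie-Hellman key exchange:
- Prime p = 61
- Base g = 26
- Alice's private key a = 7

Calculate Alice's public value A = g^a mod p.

Step 1: A = g^a mod p = 26^7 mod 61.
  26^1 mod 61 = 26
  26^2 mod 61 = (26 * 26) mod 61 = 5
  26^3 mod 61 = (5 * 26) mod 61 = 8
  26^4 mod 61 = (8 * 26) mod 61 = 25
  26^5 mod 61 = (25 * 26) mod 61 = 40
  26^6 mod 61 = (40 * 26) mod 61 = 3
  26^7 mod 61 = (3 * 26) mod 61 = 17
Result: A = 17.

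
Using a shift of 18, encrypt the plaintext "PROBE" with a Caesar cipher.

Step 1: For each letter, shift forward by 18 positions (mod 26).
  P (position 15) -> position (15+18) mod 26 = 7 -> H
  R (position 17) -> position (17+18) mod 26 = 9 -> J
  O (position 14) -> position (14+18) mod 26 = 6 -> G
  B (position 1) -> position (1+18) mod 26 = 19 -> T
  E (position 4) -> position (4+18) mod 26 = 22 -> W
Result: HJGTW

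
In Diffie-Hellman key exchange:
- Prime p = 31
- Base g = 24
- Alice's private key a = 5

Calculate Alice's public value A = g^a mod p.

Step 1: A = g^a mod p = 24^5 mod 31.
  24^1 mod 31 = 24
  24^2 mod 31 = (24 * 24) mod 31 = 18
  24^3 mod 31 = (18 * 24) mod 31 = 29
  24^4 mod 31 = (29 * 24) mod 31 = 14
  24^5 mod 31 = (14 * 24) mod 31 = 26
Result: A = 26.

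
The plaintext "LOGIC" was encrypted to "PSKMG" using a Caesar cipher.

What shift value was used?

Step 1: Compare first letters: L (position 11) -> P (position 15).
Step 2: Shift = (15 - 11) mod 26 = 4.
The shift value is 4.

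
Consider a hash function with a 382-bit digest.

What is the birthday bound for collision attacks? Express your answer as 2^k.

Step 1: The birthday paradox gives collision probability ~50% after sqrt(2^n) = 2^(n/2) hashes.
Step 2: For 382-bit output: 2^(382/2) = 2^191.
Step 3: Approximately 2^191 hash computations needed.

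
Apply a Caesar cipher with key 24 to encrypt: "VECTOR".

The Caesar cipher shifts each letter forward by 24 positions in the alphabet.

Step 1: For each letter, shift forward by 24 positions (mod 26).
  V (position 21) -> position (21+24) mod 26 = 19 -> T
  E (position 4) -> position (4+24) mod 26 = 2 -> C
  C (position 2) -> position (2+24) mod 26 = 0 -> A
  T (position 19) -> position (19+24) mod 26 = 17 -> R
  O (position 14) -> position (14+24) mod 26 = 12 -> M
  R (position 17) -> position (17+24) mod 26 = 15 -> P
Result: TCARMP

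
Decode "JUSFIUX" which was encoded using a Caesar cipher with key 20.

Step 1: Reverse the shift by subtracting 20 from each letter position.
  J (position 9) -> position (9-20) mod 26 = 15 -> P
  U (position 20) -> position (20-20) mod 26 = 0 -> A
  S (position 18) -> position (18-20) mod 26 = 24 -> Y
  F (position 5) -> position (5-20) mod 26 = 11 -> L
  I (position 8) -> position (8-20) mod 26 = 14 -> O
  U (position 20) -> position (20-20) mod 26 = 0 -> A
  X (position 23) -> position (23-20) mod 26 = 3 -> D
Decrypted message: PAYLOAD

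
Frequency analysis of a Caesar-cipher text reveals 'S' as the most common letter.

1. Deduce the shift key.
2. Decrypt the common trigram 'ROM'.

Step 1: In English, 'E' is the most frequent letter (12.7%).
Step 2: The most frequent ciphertext letter is 'S' (position 18).
Step 3: Shift = (18 - 4) mod 26 = 14.
Step 4: Decrypt 'ROM' by shifting back 14:
  R -> D
  O -> A
  M -> Y
Step 5: 'ROM' decrypts to 'DAY'.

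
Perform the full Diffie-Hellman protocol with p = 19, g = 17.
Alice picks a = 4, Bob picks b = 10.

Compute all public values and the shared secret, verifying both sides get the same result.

Step 1: A = g^a mod p = 17^4 mod 19 = 16.
Step 2: B = g^b mod p = 17^10 mod 19 = 17.
Step 3: Alice computes s = B^a mod p = 17^4 mod 19 = 16.
Step 4: Bob computes s = A^b mod p = 16^10 mod 19 = 16.
Both sides agree: shared secret = 16.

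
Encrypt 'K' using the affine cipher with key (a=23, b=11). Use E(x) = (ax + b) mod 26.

Step 1: Convert 'K' to number: x = 10.
Step 2: E(10) = (23 * 10 + 11) mod 26 = 241 mod 26 = 7.
Step 3: Convert 7 back to letter: H.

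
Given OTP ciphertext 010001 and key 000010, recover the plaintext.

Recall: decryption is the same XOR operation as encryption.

Step 1: XOR ciphertext with key:
  Ciphertext: 010001
  Key:        000010
  XOR:        010011
Step 2: Plaintext = 010011 = 19 in decimal.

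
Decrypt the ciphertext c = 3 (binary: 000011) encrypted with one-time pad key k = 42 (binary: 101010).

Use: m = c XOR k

Step 1: XOR ciphertext with key:
  Ciphertext: 000011
  Key:        101010
  XOR:        101001
Step 2: Plaintext = 101001 = 41 in decimal.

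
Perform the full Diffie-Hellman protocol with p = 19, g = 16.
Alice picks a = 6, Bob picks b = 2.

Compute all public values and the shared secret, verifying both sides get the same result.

Step 1: A = g^a mod p = 16^6 mod 19 = 7.
Step 2: B = g^b mod p = 16^2 mod 19 = 9.
Step 3: Alice computes s = B^a mod p = 9^6 mod 19 = 11.
Step 4: Bob computes s = A^b mod p = 7^2 mod 19 = 11.
Both sides agree: shared secret = 11.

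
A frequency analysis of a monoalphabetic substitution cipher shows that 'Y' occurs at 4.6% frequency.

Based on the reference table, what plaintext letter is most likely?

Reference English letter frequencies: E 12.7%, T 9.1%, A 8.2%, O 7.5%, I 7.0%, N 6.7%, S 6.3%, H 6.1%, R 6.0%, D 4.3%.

Step 1: The observed frequency is 4.6%.
Step 2: Compare with English frequencies:
  E: 12.7% (difference: 8.1%)
  T: 9.1% (difference: 4.5%)
  A: 8.2% (difference: 3.6%)
  O: 7.5% (difference: 2.9%)
  I: 7.0% (difference: 2.4%)
  N: 6.7% (difference: 2.1%)
  S: 6.3% (difference: 1.7%)
  H: 6.1% (difference: 1.5%)
  R: 6.0% (difference: 1.4%)
  D: 4.3% (difference: 0.3%) <-- closest
Step 3: 'Y' most likely represents 'D' (frequency 4.3%).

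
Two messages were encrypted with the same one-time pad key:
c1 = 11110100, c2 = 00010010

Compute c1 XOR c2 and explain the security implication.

Step 1: c1 XOR c2 = (m1 XOR k) XOR (m2 XOR k).
Step 2: By XOR associativity/commutativity: = m1 XOR m2 XOR k XOR k = m1 XOR m2.
Step 3: 11110100 XOR 00010010 = 11100110 = 230.
Step 4: The key cancels out! An attacker learns m1 XOR m2 = 230, revealing the relationship between plaintexts.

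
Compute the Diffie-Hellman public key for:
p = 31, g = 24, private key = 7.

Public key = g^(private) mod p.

Step 1: A = g^a mod p = 24^7 mod 31.
  24^1 mod 31 = 24
  24^2 mod 31 = (24 * 24) mod 31 = 18
  24^3 mod 31 = (18 * 24) mod 31 = 29
  24^4 mod 31 = (29 * 24) mod 31 = 14
  24^5 mod 31 = (14 * 24) mod 31 = 26
  24^6 mod 31 = (26 * 24) mod 31 = 4
  24^7 mod 31 = (4 * 24) mod 31 = 3
Result: A = 3.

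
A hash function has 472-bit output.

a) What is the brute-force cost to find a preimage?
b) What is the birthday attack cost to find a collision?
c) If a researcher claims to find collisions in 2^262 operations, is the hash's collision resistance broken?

Step 1: Preimage resistance requires brute-force of 2^472 operations.
Step 2: Collision resistance (birthday bound) = 2^(472/2) = 2^236.
Step 3: The claimed attack costs 2^262 operations.
Step 4: Since 2^262 >= 2^236, the claimed attack is no faster than the generic birthday attack, so this does not break collision resistance.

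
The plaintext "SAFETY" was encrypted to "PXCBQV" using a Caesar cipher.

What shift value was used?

Step 1: Compare first letters: S (position 18) -> P (position 15).
Step 2: Shift = (15 - 18) mod 26 = 23.
The shift value is 23.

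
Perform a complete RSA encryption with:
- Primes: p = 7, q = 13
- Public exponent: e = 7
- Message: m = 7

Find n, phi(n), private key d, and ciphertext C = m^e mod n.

Step 1: n = 7 * 13 = 91.
Step 2: phi(n) = (7-1)(13-1) = 6 * 12 = 72.
Step 3: Find d = 7^(-1) mod 72 = 31.
  Verify: 7 * 31 = 217 = 1 (mod 72).
Step 4: C = 7^7 mod 91 = 84.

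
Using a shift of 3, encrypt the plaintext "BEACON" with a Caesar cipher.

Step 1: For each letter, shift forward by 3 positions (mod 26).
  B (position 1) -> position (1+3) mod 26 = 4 -> E
  E (position 4) -> position (4+3) mod 26 = 7 -> H
  A (position 0) -> position (0+3) mod 26 = 3 -> D
  C (position 2) -> position (2+3) mod 26 = 5 -> F
  O (position 14) -> position (14+3) mod 26 = 17 -> R
  N (position 13) -> position (13+3) mod 26 = 16 -> Q
Result: EHDFRQ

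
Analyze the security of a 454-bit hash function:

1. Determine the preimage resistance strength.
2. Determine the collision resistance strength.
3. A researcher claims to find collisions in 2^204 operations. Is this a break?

Step 1: Preimage resistance requires brute-force of 2^454 operations.
Step 2: Collision resistance (birthday bound) = 2^(454/2) = 2^227.
Step 3: The claimed attack costs 2^204 operations.
Step 4: Since 2^204 < 2^227, the claimed attack beats the generic birthday bound, so collision resistance is broken.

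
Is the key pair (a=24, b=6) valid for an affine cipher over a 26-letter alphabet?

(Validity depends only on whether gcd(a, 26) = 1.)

Step 1: Compute gcd(24, 26).
Step 2: gcd(24, 26) = 2.
Since gcd = 2 != 1, 24 shares a common factor with 26, so it cannot be used.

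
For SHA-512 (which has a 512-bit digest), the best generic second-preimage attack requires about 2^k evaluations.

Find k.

Step 1: The hash has a 512-bit output.
Step 2: Second-preimage resistance means: given a specific input x, it should be infeasible to find a different y with h(y) = h(x).
With a 512-bit output, a generic search for a second preimage costs about 2^512 evaluations (each trial matches the fixed target with probability 2^-512).
Step 3: Security level = 512 bits.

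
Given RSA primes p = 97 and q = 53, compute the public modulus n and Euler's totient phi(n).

Step 1: n = p * q = 97 * 53 = 5141.
Step 2: phi(n) = (p-1)(q-1) = 96 * 52 = 4992.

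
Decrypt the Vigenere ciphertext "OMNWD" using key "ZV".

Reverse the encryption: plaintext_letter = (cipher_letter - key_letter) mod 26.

Step 1: Extend key: ZVZVZ
Step 2: Decrypt each letter (c - k) mod 26:
  O(14) - Z(25) = (14-25) mod 26 = 15 = P
  M(12) - V(21) = (12-21) mod 26 = 17 = R
  N(13) - Z(25) = (13-25) mod 26 = 14 = O
  W(22) - V(21) = (22-21) mod 26 = 1 = B
  D(3) - Z(25) = (3-25) mod 26 = 4 = E
Plaintext: PROBE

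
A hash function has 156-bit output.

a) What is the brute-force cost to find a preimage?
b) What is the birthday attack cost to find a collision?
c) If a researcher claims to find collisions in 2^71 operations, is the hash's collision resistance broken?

Step 1: Preimage resistance requires brute-force of 2^156 operations.
Step 2: Collision resistance (birthday bound) = 2^(156/2) = 2^78.
Step 3: The claimed attack costs 2^71 operations.
Step 4: Since 2^71 < 2^78, the claimed attack beats the generic birthday bound, so collision resistance is broken.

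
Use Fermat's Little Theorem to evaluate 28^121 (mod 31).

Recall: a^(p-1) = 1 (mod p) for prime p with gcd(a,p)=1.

Step 1: Since 31 is prime, by Fermat's Little Theorem: 28^30 = 1 (mod 31).
Step 2: Reduce exponent: 121 mod 30 = 1.
Step 3: So 28^121 = 28^1 (mod 31).
Step 4: 28^1 mod 31 = 28.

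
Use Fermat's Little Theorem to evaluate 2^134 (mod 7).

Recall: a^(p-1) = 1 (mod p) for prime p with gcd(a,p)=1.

Step 1: Since 7 is prime, by Fermat's Little Theorem: 2^6 = 1 (mod 7).
Step 2: Reduce exponent: 134 mod 6 = 2.
Step 3: So 2^134 = 2^2 (mod 7).
Step 4: 2^2 mod 7 = 4.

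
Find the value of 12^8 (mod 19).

Step 1: Compute 12^8 mod 19 step by step, reducing modulo 19 at each step.
  12^1 mod 19 = 12
  12^2 mod 19 = (12 * 12) mod 19 = 11
  12^3 mod 19 = (11 * 12) mod 19 = 18
  12^4 mod 19 = (18 * 12) mod 19 = 7
  12^5 mod 19 = (7 * 12) mod 19 = 8
  12^6 mod 19 = (8 * 12) mod 19 = 1
  12^7 mod 19 = (1 * 12) mod 19 = 12
  12^8 mod 19 = (12 * 12) mod 19 = 11
Step 2: Result = 11.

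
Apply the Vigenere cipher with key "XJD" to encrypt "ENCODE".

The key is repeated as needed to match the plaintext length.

Step 1: Repeat key to match plaintext length:
  Plaintext: ENCODE
  Key:       XJDXJD
Step 2: Encrypt each letter:
  E(4) + X(23) = (4+23) mod 26 = 1 = B
  N(13) + J(9) = (13+9) mod 26 = 22 = W
  C(2) + D(3) = (2+3) mod 26 = 5 = F
  O(14) + X(23) = (14+23) mod 26 = 11 = L
  D(3) + J(9) = (3+9) mod 26 = 12 = M
  E(4) + D(3) = (4+3) mod 26 = 7 = H
Ciphertext: BWFLMH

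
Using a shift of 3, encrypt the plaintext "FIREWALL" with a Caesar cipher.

Step 1: For each letter, shift forward by 3 positions (mod 26).
  F (position 5) -> position (5+3) mod 26 = 8 -> I
  I (position 8) -> position (8+3) mod 26 = 11 -> L
  R (position 17) -> position (17+3) mod 26 = 20 -> U
  E (position 4) -> position (4+3) mod 26 = 7 -> H
  W (position 22) -> position (22+3) mod 26 = 25 -> Z
  A (position 0) -> position (0+3) mod 26 = 3 -> D
  L (position 11) -> position (11+3) mod 26 = 14 -> O
  L (position 11) -> position (11+3) mod 26 = 14 -> O
Result: ILUHZDOO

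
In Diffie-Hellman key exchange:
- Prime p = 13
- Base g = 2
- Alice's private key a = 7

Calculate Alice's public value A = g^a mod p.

Step 1: A = g^a mod p = 2^7 mod 13.
  2^1 mod 13 = 2
  2^2 mod 13 = (2 * 2) mod 13 = 4
  2^3 mod 13 = (4 * 2) mod 13 = 8
  2^4 mod 13 = (8 * 2) mod 13 = 3
  2^5 mod 13 = (3 * 2) mod 13 = 6
  2^6 mod 13 = (6 * 2) mod 13 = 12
  2^7 mod 13 = (12 * 2) mod 13 = 11
Result: A = 11.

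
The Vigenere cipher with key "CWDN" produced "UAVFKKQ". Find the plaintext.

Step 1: Extend key: CWDNCWD
Step 2: Decrypt each letter (c - k) mod 26:
  U(20) - C(2) = (20-2) mod 26 = 18 = S
  A(0) - W(22) = (0-22) mod 26 = 4 = E
  V(21) - D(3) = (21-3) mod 26 = 18 = S
  F(5) - N(13) = (5-13) mod 26 = 18 = S
  K(10) - C(2) = (10-2) mod 26 = 8 = I
  K(10) - W(22) = (10-22) mod 26 = 14 = O
  Q(16) - D(3) = (16-3) mod 26 = 13 = N
Plaintext: SESSION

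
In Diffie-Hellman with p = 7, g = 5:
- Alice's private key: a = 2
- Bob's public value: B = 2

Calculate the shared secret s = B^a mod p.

Step 1: s = B^a mod p = 2^2 mod 7.
  2^1 mod 7 = 2
  2^2 mod 7 = (2 * 2) mod 7 = 4
Result: shared secret = 4.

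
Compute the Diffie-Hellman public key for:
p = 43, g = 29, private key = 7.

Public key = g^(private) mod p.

Step 1: A = g^a mod p = 29^7 mod 43.
  29^1 mod 43 = 29
  29^2 mod 43 = (29 * 29) mod 43 = 24
  29^3 mod 43 = (24 * 29) mod 43 = 8
  29^4 mod 43 = (8 * 29) mod 43 = 17
  29^5 mod 43 = (17 * 29) mod 43 = 20
  29^6 mod 43 = (20 * 29) mod 43 = 21
  29^7 mod 43 = (21 * 29) mod 43 = 7
Result: A = 7.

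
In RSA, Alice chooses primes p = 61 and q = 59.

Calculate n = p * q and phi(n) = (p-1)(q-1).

Step 1: n = p * q = 61 * 59 = 3599.
Step 2: phi(n) = (p-1)(q-1) = 60 * 58 = 3480.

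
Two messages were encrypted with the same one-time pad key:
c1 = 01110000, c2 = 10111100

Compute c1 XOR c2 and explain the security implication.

Step 1: c1 XOR c2 = (m1 XOR k) XOR (m2 XOR k).
Step 2: By XOR associativity/commutativity: = m1 XOR m2 XOR k XOR k = m1 XOR m2.
Step 3: 01110000 XOR 10111100 = 11001100 = 204.
Step 4: The key cancels out! An attacker learns m1 XOR m2 = 204, revealing the relationship between plaintexts.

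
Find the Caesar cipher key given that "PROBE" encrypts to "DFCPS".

Step 1: Compare first letters: P (position 15) -> D (position 3).
Step 2: Shift = (3 - 15) mod 26 = 14.
The shift value is 14.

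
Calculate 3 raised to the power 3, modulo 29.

Step 1: Compute 3^3 mod 29 step by step, reducing modulo 29 at each step.
  3^1 mod 29 = 3
  3^2 mod 29 = (3 * 3) mod 29 = 9
  3^3 mod 29 = (9 * 3) mod 29 = 27
Step 2: Result = 27.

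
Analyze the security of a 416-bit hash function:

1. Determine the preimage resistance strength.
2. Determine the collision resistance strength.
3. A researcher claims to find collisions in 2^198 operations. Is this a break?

Step 1: Preimage resistance requires brute-force of 2^416 operations.
Step 2: Collision resistance (birthday bound) = 2^(416/2) = 2^208.
Step 3: The claimed attack costs 2^198 operations.
Step 4: Since 2^198 < 2^208, the claimed attack beats the generic birthday bound, so collision resistance is broken.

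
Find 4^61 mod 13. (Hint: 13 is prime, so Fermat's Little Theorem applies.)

Step 1: Since 13 is prime, by Fermat's Little Theorem: 4^12 = 1 (mod 13).
Step 2: Reduce exponent: 61 mod 12 = 1.
Step 3: So 4^61 = 4^1 (mod 13).
Step 4: 4^1 mod 13 = 4.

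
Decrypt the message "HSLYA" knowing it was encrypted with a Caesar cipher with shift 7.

Step 1: Reverse the shift by subtracting 7 from each letter position.
  H (position 7) -> position (7-7) mod 26 = 0 -> A
  S (position 18) -> position (18-7) mod 26 = 11 -> L
  L (position 11) -> position (11-7) mod 26 = 4 -> E
  Y (position 24) -> position (24-7) mod 26 = 17 -> R
  A (position 0) -> position (0-7) mod 26 = 19 -> T
Decrypted message: ALERT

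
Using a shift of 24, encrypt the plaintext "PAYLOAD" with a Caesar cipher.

Step 1: For each letter, shift forward by 24 positions (mod 26).
  P (position 15) -> position (15+24) mod 26 = 13 -> N
  A (position 0) -> position (0+24) mod 26 = 24 -> Y
  Y (position 24) -> position (24+24) mod 26 = 22 -> W
  L (position 11) -> position (11+24) mod 26 = 9 -> J
  O (position 14) -> position (14+24) mod 26 = 12 -> M
  A (position 0) -> position (0+24) mod 26 = 24 -> Y
  D (position 3) -> position (3+24) mod 26 = 1 -> B
Result: NYWJMYB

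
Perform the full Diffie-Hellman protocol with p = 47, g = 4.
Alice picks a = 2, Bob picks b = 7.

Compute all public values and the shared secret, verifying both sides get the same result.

Step 1: A = g^a mod p = 4^2 mod 47 = 16.
Step 2: B = g^b mod p = 4^7 mod 47 = 28.
Step 3: Alice computes s = B^a mod p = 28^2 mod 47 = 32.
Step 4: Bob computes s = A^b mod p = 16^7 mod 47 = 32.
Both sides agree: shared secret = 32.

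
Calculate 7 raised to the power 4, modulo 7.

Step 1: Compute 7^4 mod 7 step by step, reducing modulo 7 at each step.
  7^1 mod 7 = 0
  7^2 mod 7 = (0 * 7) mod 7 = 0
  7^3 mod 7 = (0 * 7) mod 7 = 0
  7^4 mod 7 = (0 * 7) mod 7 = 0
Step 2: Result = 0.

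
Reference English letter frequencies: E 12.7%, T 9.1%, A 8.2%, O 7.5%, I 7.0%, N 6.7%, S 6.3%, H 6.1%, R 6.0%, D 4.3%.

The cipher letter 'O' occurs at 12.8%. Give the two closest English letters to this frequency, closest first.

Step 1: Observed frequency of 'O' is 12.8%.
Step 2: Compute distances to each reference frequency and sort:
  E (12.7%): difference = 0.1% <-- BEST
  T (9.1%): difference = 3.7% <-- RUNNER-UP
  A (8.2%): difference = 4.6%
  O (7.5%): difference = 5.3%
  I (7.0%): difference = 5.8%
Step 3: Most likely is 'E' (12.7%, diff 0.1%); second most likely is 'T' (9.1%, diff 3.7%).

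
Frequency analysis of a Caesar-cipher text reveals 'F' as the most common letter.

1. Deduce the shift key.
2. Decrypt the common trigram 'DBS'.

Step 1: In English, 'E' is the most frequent letter (12.7%).
Step 2: The most frequent ciphertext letter is 'F' (position 5).
Step 3: Shift = (5 - 4) mod 26 = 1.
Step 4: Decrypt 'DBS' by shifting back 1:
  D -> C
  B -> A
  S -> R
Step 5: 'DBS' decrypts to 'CAR'.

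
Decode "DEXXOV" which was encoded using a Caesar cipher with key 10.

Step 1: Reverse the shift by subtracting 10 from each letter position.
  D (position 3) -> position (3-10) mod 26 = 19 -> T
  E (position 4) -> position (4-10) mod 26 = 20 -> U
  X (position 23) -> position (23-10) mod 26 = 13 -> N
  X (position 23) -> position (23-10) mod 26 = 13 -> N
  O (position 14) -> position (14-10) mod 26 = 4 -> E
  V (position 21) -> position (21-10) mod 26 = 11 -> L
Decrypted message: TUNNEL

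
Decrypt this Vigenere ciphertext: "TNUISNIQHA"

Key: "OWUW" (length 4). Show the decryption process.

Step 1: Key 'OWUW' has length 4. Extended key: OWUWOWUWOW
Step 2: Decrypt each position:
  T(19) - O(14) = 5 = F
  N(13) - W(22) = 17 = R
  U(20) - U(20) = 0 = A
  I(8) - W(22) = 12 = M
  S(18) - O(14) = 4 = E
  N(13) - W(22) = 17 = R
  I(8) - U(20) = 14 = O
  Q(16) - W(22) = 20 = U
  H(7) - O(14) = 19 = T
  A(0) - W(22) = 4 = E
Plaintext: FRAMEROUTE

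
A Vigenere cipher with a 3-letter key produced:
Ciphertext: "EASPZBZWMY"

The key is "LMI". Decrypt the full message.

Step 1: Key 'LMI' has length 3. Extended key: LMILMILMIL
Step 2: Decrypt each position:
  E(4) - L(11) = 19 = T
  A(0) - M(12) = 14 = O
  S(18) - I(8) = 10 = K
  P(15) - L(11) = 4 = E
  Z(25) - M(12) = 13 = N
  B(1) - I(8) = 19 = T
  Z(25) - L(11) = 14 = O
  W(22) - M(12) = 10 = K
  M(12) - I(8) = 4 = E
  Y(24) - L(11) = 13 = N
Plaintext: TOKENTOKEN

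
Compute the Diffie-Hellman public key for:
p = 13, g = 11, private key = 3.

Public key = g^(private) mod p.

Step 1: A = g^a mod p = 11^3 mod 13.
  11^1 mod 13 = 11
  11^2 mod 13 = (11 * 11) mod 13 = 4
  11^3 mod 13 = (4 * 11) mod 13 = 5
Result: A = 5.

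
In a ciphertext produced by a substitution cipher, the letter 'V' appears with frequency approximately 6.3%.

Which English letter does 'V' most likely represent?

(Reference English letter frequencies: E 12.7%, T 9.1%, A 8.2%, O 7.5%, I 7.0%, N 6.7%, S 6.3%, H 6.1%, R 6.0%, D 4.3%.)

Step 1: The observed frequency is 6.3%.
Step 2: Compare with English frequencies:
  E: 12.7% (difference: 6.4%)
  T: 9.1% (difference: 2.8%)
  A: 8.2% (difference: 1.9%)
  O: 7.5% (difference: 1.2%)
  I: 7.0% (difference: 0.7%)
  N: 6.7% (difference: 0.4%)
  S: 6.3% (difference: 0.0%) <-- closest
  H: 6.1% (difference: 0.2%)
  R: 6.0% (difference: 0.3%)
  D: 4.3% (difference: 2.0%)
Step 3: 'V' most likely represents 'S' (frequency 6.3%).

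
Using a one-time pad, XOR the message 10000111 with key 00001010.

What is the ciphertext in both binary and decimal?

Step 1: Write out the XOR operation bit by bit:
  Message: 10000111
  Key:     00001010
  XOR:     10001101
Step 2: Convert to decimal: 10001101 = 141.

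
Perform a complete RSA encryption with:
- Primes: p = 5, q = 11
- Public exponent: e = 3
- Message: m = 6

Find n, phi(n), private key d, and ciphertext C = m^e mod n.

Step 1: n = 5 * 11 = 55.
Step 2: phi(n) = (5-1)(11-1) = 4 * 10 = 40.
Step 3: Find d = 3^(-1) mod 40 = 27.
  Verify: 3 * 27 = 81 = 1 (mod 40).
Step 4: C = 6^3 mod 55 = 51.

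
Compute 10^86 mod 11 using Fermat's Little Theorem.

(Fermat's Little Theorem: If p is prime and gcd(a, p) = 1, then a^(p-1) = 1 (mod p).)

Step 1: Since 11 is prime, by Fermat's Little Theorem: 10^10 = 1 (mod 11).
Step 2: Reduce exponent: 86 mod 10 = 6.
Step 3: So 10^86 = 10^6 (mod 11).
Step 4: 10^6 mod 11 = 1.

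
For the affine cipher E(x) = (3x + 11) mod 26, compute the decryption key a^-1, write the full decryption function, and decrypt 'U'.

Step 1: Find a^-1, the modular inverse of 3 mod 26.
Step 2: We need 3 * a^-1 = 1 (mod 26).
Step 3: 3 * 9 = 27 = 1 * 26 + 1, so a^-1 = 9.
Step 4: D(y) = 9(y - 11) mod 26.
Step 5: Apply to 'U' (y = 20): D(20) = 9 * (20 - 11) mod 26 = 9 * 9 mod 26 = 3 -> 'D'.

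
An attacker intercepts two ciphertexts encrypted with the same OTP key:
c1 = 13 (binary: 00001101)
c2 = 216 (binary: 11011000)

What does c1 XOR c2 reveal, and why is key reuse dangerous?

Step 1: c1 XOR c2 = (m1 XOR k) XOR (m2 XOR k).
Step 2: By XOR associativity/commutativity: = m1 XOR m2 XOR k XOR k = m1 XOR m2.
Step 3: 00001101 XOR 11011000 = 11010101 = 213.
Step 4: The key cancels out! An attacker learns m1 XOR m2 = 213, revealing the relationship between plaintexts.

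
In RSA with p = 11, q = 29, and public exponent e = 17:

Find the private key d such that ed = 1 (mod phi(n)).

Step 1: n = 11 * 29 = 319.
Step 2: phi(n) = 10 * 28 = 280.
Step 3: Find d such that 17 * d = 1 (mod 280).
Step 4: d = 17^(-1) mod 280 = 33.
Verification: 17 * 33 = 561 = 2 * 280 + 1.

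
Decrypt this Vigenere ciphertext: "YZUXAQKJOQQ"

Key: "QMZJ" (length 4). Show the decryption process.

Step 1: Key 'QMZJ' has length 4. Extended key: QMZJQMZJQMZ
Step 2: Decrypt each position:
  Y(24) - Q(16) = 8 = I
  Z(25) - M(12) = 13 = N
  U(20) - Z(25) = 21 = V
  X(23) - J(9) = 14 = O
  A(0) - Q(16) = 10 = K
  Q(16) - M(12) = 4 = E
  K(10) - Z(25) = 11 = L
  J(9) - J(9) = 0 = A
  O(14) - Q(16) = 24 = Y
  Q(16) - M(12) = 4 = E
  Q(16) - Z(25) = 17 = R
Plaintext: INVOKELAYER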